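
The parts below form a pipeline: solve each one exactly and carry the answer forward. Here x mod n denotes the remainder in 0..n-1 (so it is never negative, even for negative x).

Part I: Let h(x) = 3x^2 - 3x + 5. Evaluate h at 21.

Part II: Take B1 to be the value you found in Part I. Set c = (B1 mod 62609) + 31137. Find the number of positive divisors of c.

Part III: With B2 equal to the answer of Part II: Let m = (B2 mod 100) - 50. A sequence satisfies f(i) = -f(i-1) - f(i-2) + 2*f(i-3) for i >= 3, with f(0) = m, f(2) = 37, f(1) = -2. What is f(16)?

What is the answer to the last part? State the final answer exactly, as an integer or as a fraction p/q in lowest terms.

39534

Part I: 3*(21)^2 - 3*(21)^1 + 5 = (1323) + (-63) + (5) = 1265; answer 1265
Part II: B1 = 1265; c = 32402; 32402 = 2 * 17 * 953; number of divisors = (1+1) * (1+1) * (1+1) = 8; answer 8
Part III: B2 = 8; m = -42; f(3) = -1*(37) - 1*(-2) + 2*(-42) = -119; iterating: f(3)=-119, f(4)=78, f(5)=115, f(6)=-431, f(7)=472, f(8)=189, f(9)=-1523, f(10)=2278, f(11)=-377, f(12)=-4947, f(13)=9880, f(14)=-5687, f(15)=-14087, f(16)=39534; answer 39534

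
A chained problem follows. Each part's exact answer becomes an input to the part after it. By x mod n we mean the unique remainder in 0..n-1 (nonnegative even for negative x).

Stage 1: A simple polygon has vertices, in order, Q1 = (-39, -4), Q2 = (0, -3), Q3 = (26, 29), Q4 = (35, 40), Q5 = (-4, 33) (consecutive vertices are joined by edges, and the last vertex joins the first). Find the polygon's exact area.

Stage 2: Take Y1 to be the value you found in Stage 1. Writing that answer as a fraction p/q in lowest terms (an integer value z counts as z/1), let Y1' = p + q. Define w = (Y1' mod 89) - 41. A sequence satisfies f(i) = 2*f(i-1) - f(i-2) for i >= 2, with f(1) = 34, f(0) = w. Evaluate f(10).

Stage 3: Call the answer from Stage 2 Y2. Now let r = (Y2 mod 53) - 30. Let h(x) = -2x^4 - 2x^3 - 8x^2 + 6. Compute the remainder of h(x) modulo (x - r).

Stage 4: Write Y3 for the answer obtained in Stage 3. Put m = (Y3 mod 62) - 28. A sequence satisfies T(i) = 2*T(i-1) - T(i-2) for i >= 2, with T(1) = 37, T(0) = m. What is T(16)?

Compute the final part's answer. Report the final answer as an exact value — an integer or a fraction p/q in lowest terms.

Stage 1: cross terms: (-39*-3 - 0*-4)=117, (0*29 - 26*-3)=78, (26*40 - 35*29)=25, (35*33 - -4*40)=1315, (-4*-4 - -39*33)=1303; twice the area = |2838| = 2838; area = 1419; answer 1419
Stage 2: Y1 = 1419; threaded value p + q = 1420; w = 44; f(2) = 2*(34) - 1*(44) = 24; iterating: f(2)=24, f(3)=14, f(4)=4, f(5)=-6, f(6)=-16, f(7)=-26, f(8)=-36, f(9)=-46, f(10)=-56; answer -56
Stage 3: Y2 = -56; r = 20; remainder = value at the root: -2*(20)^4 - 2*(20)^3 - 8*(20)^2 + 6 = (-320000) + (-16000) + (-3200) + (6) = -339194; answer -339194
Stage 4: Y3 = -339194; m = -20; T(2) = 2*(37) - 1*(-20) = 94; iterating: T(2)=94, T(3)=151, T(4)=208, T(5)=265, T(6)=322, T(7)=379, T(8)=436, T(9)=493, T(10)=550, T(11)=607, T(12)=664, T(13)=721, T(14)=778, T(15)=835, T(16)=892; answer 892

892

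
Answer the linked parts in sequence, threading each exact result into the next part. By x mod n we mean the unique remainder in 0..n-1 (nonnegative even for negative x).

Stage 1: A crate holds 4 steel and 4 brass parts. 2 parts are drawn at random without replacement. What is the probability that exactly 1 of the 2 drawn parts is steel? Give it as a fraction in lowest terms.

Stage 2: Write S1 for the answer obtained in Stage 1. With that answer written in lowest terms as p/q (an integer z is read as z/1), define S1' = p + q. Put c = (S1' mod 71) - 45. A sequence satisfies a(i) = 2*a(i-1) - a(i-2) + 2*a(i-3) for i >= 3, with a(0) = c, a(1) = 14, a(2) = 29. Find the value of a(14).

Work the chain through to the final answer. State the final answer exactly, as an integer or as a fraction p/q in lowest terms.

Stage 1: total draws C(8,2) = 28; favorable C(4,1)*C(4,1) = 16; P = 4/7; answer 4/7
Stage 2: S1 = 4/7; threaded value p + q = 11; c = -34; a(3) = 2*(29) - 1*(14) + 2*(-34) = -24; iterating: a(3)=-24, a(4)=-49, a(5)=-16, a(6)=-31, a(7)=-144, a(8)=-289, a(9)=-496, a(10)=-991, a(11)=-2064, a(12)=-4129, a(13)=-8176, a(14)=-16351; answer -16351

-16351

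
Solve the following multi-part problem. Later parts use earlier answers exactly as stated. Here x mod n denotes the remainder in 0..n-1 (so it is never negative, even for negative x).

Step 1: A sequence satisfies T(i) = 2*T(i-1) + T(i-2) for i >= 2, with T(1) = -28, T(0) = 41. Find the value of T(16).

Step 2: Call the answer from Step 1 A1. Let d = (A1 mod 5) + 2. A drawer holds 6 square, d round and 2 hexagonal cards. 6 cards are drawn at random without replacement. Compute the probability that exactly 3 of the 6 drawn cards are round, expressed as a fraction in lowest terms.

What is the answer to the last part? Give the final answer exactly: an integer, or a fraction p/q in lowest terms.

Step 1: T(2) = 2*(-28) + 1*(41) = -15; iterating: T(2)=-15, T(3)=-58, T(4)=-131, T(5)=-320, T(6)=-771, T(7)=-1862, T(8)=-4495, T(9)=-10852, T(10)=-26199, T(11)=-63250, T(12)=-152699, T(13)=-368648, T(14)=-889995, T(15)=-2148638, T(16)=-5187271; answer -5187271
Step 2: A1 = -5187271; d = 6; total draws C(14,6) = 3003; favorable C(6,3)*C(8,3) = 1120; P = 160/429; answer 160/429

160/429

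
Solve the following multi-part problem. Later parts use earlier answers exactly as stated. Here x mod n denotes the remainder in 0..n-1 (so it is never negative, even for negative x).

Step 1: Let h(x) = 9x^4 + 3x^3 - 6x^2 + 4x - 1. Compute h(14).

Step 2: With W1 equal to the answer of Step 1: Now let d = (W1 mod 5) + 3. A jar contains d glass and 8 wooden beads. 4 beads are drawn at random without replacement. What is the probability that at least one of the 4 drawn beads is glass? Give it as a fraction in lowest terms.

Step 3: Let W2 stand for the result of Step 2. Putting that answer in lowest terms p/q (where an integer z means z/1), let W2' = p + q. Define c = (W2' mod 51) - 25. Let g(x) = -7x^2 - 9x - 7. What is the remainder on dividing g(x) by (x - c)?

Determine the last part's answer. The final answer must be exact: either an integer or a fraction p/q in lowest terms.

Step 1: 9*(14)^4 + 3*(14)^3 - 6*(14)^2 + 4*(14)^1 - 1 = (345744) + (8232) + (-1176) + (56) + (-1) = 352855; answer 352855
Step 2: W1 = 352855; d = 3; total draws C(11,4) = 330; complement C(8,4) = 70; favorable 330 - 70 = 260; P = 26/33; answer 26/33
Step 3: W2 = 26/33; threaded value p + q = 59; c = -17; remainder = value at the root: -7*(-17)^2 - 9*(-17)^1 - 7 = (-2023) + (153) + (-7) = -1877; answer -1877

-1877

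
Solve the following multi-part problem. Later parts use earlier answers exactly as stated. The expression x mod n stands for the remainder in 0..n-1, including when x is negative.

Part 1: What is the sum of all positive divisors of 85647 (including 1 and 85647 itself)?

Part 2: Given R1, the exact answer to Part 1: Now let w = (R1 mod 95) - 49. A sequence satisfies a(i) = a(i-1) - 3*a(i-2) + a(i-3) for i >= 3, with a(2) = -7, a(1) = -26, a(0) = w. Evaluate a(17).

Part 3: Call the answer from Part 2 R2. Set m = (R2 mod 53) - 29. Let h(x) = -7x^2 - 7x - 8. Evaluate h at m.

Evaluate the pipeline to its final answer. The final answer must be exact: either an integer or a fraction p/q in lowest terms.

Part 1: 85647 = 3 * 28549; sigma = (1 + 3) * (1 + 28549) = 4 * 28550 = 114200; answer 114200
Part 2: R1 = 114200; w = -39; a(3) = 1*(-7) - 3*(-26) + 1*(-39) = 32; iterating: a(3)=32, a(4)=27, a(5)=-76, a(6)=-125, a(7)=130, a(8)=429, a(9)=-86, a(10)=-1243, a(11)=-556, a(12)=3087, a(13)=3512, a(14)=-6305, a(15)=-13754, a(16)=8673, a(17)=43630; answer 43630
Part 3: R2 = 43630; m = -18; -7*(-18)^2 - 7*(-18)^1 - 8 = (-2268) + (126) + (-8) = -2150; answer -2150

-2150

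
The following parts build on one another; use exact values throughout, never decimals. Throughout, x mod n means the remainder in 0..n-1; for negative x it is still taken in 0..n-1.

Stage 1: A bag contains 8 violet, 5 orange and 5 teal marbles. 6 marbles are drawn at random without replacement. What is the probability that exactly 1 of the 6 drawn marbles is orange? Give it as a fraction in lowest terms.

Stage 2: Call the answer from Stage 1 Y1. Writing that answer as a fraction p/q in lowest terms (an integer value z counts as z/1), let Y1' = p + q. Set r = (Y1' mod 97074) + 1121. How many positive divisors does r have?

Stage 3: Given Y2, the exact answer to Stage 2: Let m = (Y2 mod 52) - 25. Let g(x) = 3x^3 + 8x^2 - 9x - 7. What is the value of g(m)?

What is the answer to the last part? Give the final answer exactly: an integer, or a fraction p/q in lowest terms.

-24073

Stage 1: total draws C(18,6) = 18564; favorable C(5,1)*C(13,5) = 6435; P = 165/476; answer 165/476
Stage 2: Y1 = 165/476; threaded value p + q = 641; r = 1762; 1762 = 2 * 881; number of divisors = (1+1) * (1+1) = 4; answer 4
Stage 3: Y2 = 4; m = -21; 3*(-21)^3 + 8*(-21)^2 - 9*(-21)^1 - 7 = (-27783) + (3528) + (189) + (-7) = -24073; answer -24073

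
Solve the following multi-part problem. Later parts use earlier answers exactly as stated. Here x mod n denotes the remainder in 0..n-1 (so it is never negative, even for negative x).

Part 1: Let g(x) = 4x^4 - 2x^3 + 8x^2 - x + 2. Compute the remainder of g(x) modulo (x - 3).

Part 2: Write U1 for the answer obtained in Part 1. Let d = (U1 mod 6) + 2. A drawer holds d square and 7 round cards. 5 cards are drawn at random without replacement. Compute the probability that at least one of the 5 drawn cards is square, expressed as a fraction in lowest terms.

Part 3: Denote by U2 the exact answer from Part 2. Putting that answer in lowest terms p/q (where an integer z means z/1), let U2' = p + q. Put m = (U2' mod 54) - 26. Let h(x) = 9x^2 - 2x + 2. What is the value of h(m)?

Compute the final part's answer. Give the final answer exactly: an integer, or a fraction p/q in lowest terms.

77

Part 1: remainder = value at the root: 4*(3)^4 - 2*(3)^3 + 8*(3)^2 - 1*(3)^1 + 2 = (324) + (-54) + (72) + (-3) + (2) = 341; answer 341
Part 2: U1 = 341; d = 7; total draws C(14,5) = 2002; complement C(7,5) = 21; favorable 2002 - 21 = 1981; P = 283/286; answer 283/286
Part 3: U2 = 283/286; threaded value p + q = 569; m = 3; 9*(3)^2 - 2*(3)^1 + 2 = (81) + (-6) + (2) = 77; answer 77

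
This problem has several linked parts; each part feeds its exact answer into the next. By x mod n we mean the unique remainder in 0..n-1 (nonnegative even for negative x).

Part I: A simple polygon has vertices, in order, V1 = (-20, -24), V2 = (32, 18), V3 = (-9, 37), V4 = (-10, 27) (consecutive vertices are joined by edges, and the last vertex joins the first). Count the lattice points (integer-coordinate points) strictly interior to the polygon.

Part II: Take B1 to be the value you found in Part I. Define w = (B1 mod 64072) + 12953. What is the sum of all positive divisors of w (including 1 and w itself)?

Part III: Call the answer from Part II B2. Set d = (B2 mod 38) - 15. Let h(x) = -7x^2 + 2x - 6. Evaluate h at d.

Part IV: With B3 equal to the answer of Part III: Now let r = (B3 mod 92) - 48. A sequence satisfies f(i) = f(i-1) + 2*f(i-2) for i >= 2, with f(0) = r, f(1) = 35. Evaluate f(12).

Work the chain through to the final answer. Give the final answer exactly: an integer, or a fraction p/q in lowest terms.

Part I: cross terms: (-20*18 - 32*-24)=408, (32*37 - -9*18)=1346, (-9*27 - -10*37)=127, (-10*-24 - -20*27)=780; twice the area = |2661| = 2661; area = 2661/2; boundary points = 2 + 1 + 1 + 1 = 5; strictly interior points = area - boundary/2 + 1 = 1329; answer 1329
Part II: B1 = 1329; w = 14282; 14282 = 2 * 37 * 193; sigma = (1 + 2) * (1 + 37) * (1 + 193) = 3 * 38 * 194 = 22116; answer 22116
Part III: B2 = 22116; d = -15; -7*(-15)^2 + 2*(-15)^1 - 6 = (-1575) + (-30) + (-6) = -1611; answer -1611
Part IV: B3 = -1611; r = -3; f(2) = 1*(35) + 2*(-3) = 29; iterating: f(2)=29, f(3)=99, f(4)=157, f(5)=355, f(6)=669, f(7)=1379, f(8)=2717, f(9)=5475, f(10)=10909, f(11)=21859, f(12)=43677; answer 43677

43677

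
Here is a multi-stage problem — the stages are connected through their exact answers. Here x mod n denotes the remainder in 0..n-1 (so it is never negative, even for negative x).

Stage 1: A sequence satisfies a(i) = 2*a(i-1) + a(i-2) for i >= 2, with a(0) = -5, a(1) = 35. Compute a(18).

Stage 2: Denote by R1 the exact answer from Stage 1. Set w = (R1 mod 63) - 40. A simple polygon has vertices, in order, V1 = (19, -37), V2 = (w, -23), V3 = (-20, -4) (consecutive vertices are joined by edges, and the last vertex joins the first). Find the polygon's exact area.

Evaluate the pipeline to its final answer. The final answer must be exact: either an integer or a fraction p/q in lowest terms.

51/2

Stage 1: a(2) = 2*(35) + 1*(-5) = 65; iterating: a(2)=65, a(3)=165, a(4)=395, a(5)=955, a(6)=2305, a(7)=5565, a(8)=13435, a(9)=32435, a(10)=78305, a(11)=189045, a(12)=456395, a(13)=1101835, a(14)=2660065, a(15)=6421965, a(16)=15503995, a(17)=37429955, a(18)=90363905; answer 90363905
Stage 2: R1 = 90363905; w = 4; cross terms: (19*-23 - 4*-37)=-289, (4*-4 - -20*-23)=-476, (-20*-37 - 19*-4)=816; twice the area = |51| = 51; area = 51/2; answer 51/2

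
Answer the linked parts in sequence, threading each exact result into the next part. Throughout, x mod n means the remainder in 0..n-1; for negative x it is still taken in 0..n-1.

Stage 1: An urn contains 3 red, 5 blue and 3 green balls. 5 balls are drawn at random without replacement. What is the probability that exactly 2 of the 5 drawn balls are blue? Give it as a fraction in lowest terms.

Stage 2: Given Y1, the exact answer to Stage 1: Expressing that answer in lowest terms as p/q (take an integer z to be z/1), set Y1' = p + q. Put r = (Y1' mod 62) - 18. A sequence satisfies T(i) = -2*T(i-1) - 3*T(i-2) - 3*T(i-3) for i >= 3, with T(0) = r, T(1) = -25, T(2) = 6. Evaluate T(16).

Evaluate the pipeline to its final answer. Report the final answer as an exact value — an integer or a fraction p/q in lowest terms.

Stage 1: total draws C(11,5) = 462; favorable C(5,2)*C(6,3) = 200; P = 100/231; answer 100/231
Stage 2: Y1 = 100/231; threaded value p + q = 331; r = 3; T(3) = -2*(6) - 3*(-25) - 3*(3) = 54; iterating: T(3)=54, T(4)=-51, T(5)=-78, T(6)=147, T(7)=93, T(8)=-393, T(9)=66, T(10)=768, T(11)=-555, T(12)=-1392, T(13)=2145, T(14)=1551, T(15)=-5361, T(16)=-366; answer -366

-366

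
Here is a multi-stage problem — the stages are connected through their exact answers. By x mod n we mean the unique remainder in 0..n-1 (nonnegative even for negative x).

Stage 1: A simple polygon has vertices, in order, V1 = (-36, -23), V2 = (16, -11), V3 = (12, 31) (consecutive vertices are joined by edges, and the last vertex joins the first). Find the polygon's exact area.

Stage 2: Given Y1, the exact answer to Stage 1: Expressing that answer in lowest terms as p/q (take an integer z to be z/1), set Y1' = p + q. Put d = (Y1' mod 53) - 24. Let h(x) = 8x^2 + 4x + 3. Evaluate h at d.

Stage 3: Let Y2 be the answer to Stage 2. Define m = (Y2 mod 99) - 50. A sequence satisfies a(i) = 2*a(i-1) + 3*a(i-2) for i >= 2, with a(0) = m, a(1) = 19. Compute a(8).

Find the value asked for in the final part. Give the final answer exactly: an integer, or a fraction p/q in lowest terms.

Stage 1: cross terms: (-36*-11 - 16*-23)=764, (16*31 - 12*-11)=628, (12*-23 - -36*31)=840; twice the area = |2232| = 2232; area = 1116; answer 1116
Stage 2: Y1 = 1116; threaded value p + q = 1117; d = -20; 8*(-20)^2 + 4*(-20)^1 + 3 = (3200) + (-80) + (3) = 3123; answer 3123
Stage 3: Y2 = 3123; m = 4; a(2) = 2*(19) + 3*(4) = 50; iterating: a(2)=50, a(3)=157, a(4)=464, a(5)=1399, a(6)=4190, a(7)=12577, a(8)=37724; answer 37724

37724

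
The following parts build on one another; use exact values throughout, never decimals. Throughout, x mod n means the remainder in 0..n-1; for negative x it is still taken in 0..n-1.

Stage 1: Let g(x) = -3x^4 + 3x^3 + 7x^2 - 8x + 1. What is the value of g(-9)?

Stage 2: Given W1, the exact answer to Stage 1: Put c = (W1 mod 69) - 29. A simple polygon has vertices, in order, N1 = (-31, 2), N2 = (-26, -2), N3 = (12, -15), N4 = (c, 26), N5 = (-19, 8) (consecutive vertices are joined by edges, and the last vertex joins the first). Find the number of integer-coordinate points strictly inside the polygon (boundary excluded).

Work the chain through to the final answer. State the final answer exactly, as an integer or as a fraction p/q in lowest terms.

685

Stage 1: -3*(-9)^4 + 3*(-9)^3 + 7*(-9)^2 - 8*(-9)^1 + 1 = (-19683) + (-2187) + (567) + (72) + (1) = -21230; answer -21230
Stage 2: W1 = -21230; c = -7; cross terms: (-31*-2 - -26*2)=114, (-26*-15 - 12*-2)=414, (12*26 - -7*-15)=207, (-7*8 - -19*26)=438, (-19*2 - -31*8)=210; twice the area = |1383| = 1383; area = 1383/2; boundary points = 1 + 1 + 1 + 6 + 6 = 15; strictly interior points = area - boundary/2 + 1 = 685; answer 685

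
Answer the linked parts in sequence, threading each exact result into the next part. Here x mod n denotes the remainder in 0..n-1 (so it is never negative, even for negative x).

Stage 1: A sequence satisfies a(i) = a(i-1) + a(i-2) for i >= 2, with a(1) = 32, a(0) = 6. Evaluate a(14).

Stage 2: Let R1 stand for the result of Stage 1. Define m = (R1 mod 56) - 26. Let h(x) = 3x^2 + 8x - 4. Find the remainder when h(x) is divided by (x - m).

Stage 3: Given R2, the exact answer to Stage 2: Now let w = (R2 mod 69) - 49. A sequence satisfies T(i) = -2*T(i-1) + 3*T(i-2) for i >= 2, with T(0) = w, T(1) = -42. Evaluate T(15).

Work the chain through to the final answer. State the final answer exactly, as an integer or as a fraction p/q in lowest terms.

-17936172

Stage 1: a(2) = 1*(32) + 1*(6) = 38; iterating: a(2)=38, a(3)=70, a(4)=108, a(5)=178, a(6)=286, a(7)=464, a(8)=750, a(9)=1214, a(10)=1964, a(11)=3178, a(12)=5142, a(13)=8320, a(14)=13462; answer 13462
Stage 2: R1 = 13462; m = -4; remainder = value at the root: 3*(-4)^2 + 8*(-4)^1 - 4 = (48) + (-32) + (-4) = 12; answer 12
Stage 3: R2 = 12; w = -37; T(2) = -2*(-42) + 3*(-37) = -27; iterating: T(2)=-27, T(3)=-72, T(4)=63, T(5)=-342, T(6)=873, T(7)=-2772, T(8)=8163, T(9)=-24642, T(10)=73773, T(11)=-221472, T(12)=664263, T(13)=-1992942, T(14)=5978673, T(15)=-17936172; answer -17936172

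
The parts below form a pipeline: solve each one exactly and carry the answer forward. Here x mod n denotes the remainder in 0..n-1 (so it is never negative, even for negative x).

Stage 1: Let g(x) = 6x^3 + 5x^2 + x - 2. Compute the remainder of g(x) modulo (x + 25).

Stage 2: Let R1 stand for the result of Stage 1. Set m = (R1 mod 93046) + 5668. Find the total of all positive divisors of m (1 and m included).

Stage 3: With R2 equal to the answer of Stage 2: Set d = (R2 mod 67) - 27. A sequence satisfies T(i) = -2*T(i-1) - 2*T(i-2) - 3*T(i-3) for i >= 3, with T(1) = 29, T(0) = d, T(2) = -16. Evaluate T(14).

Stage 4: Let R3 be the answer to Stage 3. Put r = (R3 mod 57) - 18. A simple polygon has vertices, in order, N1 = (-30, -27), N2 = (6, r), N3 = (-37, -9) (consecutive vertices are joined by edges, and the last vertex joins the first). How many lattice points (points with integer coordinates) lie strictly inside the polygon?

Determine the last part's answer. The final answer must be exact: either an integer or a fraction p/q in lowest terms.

516

Stage 1: remainder = value at the root: 6*(-25)^3 + 5*(-25)^2 + 1*(-25)^1 - 2 = (-93750) + (3125) + (-25) + (-2) = -90652; answer -90652
Stage 2: R1 = -90652; m = 8062; 8062 = 2 * 29 * 139; sigma = (1 + 2) * (1 + 29) * (1 + 139) = 3 * 30 * 140 = 12600; answer 12600
Stage 3: R2 = 12600; d = -23; T(3) = -2*(-16) - 2*(29) - 3*(-23) = 43; iterating: T(3)=43, T(4)=-141, T(5)=244, T(6)=-335, T(7)=605, T(8)=-1272, T(9)=2339, T(10)=-3949, T(11)=7036, T(12)=-13191, T(13)=24157, T(14)=-43040; answer -43040
Stage 4: R3 = -43040; r = 34; cross terms: (-30*34 - 6*-27)=-858, (6*-9 - -37*34)=1204, (-37*-27 - -30*-9)=729; twice the area = |1075| = 1075; area = 1075/2; boundary points = 1 + 43 + 1 = 45; strictly interior points = area - boundary/2 + 1 = 516; answer 516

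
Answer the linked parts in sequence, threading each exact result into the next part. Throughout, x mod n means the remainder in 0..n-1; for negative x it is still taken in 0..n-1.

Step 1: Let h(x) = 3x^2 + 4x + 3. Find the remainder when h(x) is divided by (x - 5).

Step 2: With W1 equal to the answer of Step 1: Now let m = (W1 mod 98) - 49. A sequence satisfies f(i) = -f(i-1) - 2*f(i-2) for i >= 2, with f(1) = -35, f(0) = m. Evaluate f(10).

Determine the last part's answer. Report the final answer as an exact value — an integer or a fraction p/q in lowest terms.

-2051

Step 1: remainder = value at the root: 3*(5)^2 + 4*(5)^1 + 3 = (75) + (20) + (3) = 98; answer 98
Step 2: W1 = 98; m = -49; f(2) = -1*(-35) - 2*(-49) = 133; iterating: f(2)=133, f(3)=-63, f(4)=-203, f(5)=329, f(6)=77, f(7)=-735, f(8)=581, f(9)=889, f(10)=-2051; answer -2051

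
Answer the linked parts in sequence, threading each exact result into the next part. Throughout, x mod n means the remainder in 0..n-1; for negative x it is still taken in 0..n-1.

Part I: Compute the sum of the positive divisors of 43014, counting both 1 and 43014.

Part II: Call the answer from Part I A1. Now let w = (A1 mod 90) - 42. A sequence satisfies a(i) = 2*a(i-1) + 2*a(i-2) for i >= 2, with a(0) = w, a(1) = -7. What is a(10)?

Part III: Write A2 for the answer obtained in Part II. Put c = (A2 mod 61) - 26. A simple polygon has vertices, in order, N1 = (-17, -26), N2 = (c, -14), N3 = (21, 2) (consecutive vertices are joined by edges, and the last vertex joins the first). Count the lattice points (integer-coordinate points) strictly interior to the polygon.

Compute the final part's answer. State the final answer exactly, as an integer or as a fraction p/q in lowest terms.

157

Part I: 43014 = 2 * 3 * 67 * 107; sigma = (1 + 2) * (1 + 3) * (1 + 67) * (1 + 107) = 3 * 4 * 68 * 108 = 88128; answer 88128
Part II: A1 = 88128; w = -24; a(2) = 2*(-7) + 2*(-24) = -62; iterating: a(2)=-62, a(3)=-138, a(4)=-400, a(5)=-1076, a(6)=-2952, a(7)=-8056, a(8)=-22016, a(9)=-60144, a(10)=-164320; answer -164320
Part III: A2 = -164320; c = -12; cross terms: (-17*-14 - -12*-26)=-74, (-12*2 - 21*-14)=270, (21*-26 - -17*2)=-512; twice the area = |-316| = 316; area = 158; boundary points = 1 + 1 + 2 = 4; strictly interior points = area - boundary/2 + 1 = 157; answer 157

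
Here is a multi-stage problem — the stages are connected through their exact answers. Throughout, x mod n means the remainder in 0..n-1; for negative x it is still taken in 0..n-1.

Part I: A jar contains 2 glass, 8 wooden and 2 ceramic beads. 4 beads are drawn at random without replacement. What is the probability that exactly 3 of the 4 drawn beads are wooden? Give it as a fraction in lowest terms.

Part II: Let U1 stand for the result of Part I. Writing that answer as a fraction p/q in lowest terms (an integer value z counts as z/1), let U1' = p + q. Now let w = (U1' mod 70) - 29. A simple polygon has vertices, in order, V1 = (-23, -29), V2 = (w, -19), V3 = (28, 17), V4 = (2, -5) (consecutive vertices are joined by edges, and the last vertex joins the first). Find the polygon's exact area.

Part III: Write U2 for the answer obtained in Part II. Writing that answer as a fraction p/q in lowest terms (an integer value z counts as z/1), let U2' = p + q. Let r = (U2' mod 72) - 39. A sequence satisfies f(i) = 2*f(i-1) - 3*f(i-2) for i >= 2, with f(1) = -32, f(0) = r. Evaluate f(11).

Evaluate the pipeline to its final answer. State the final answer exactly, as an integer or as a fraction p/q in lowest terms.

6502

Part I: total draws C(12,4) = 495; favorable C(8,3)*C(4,1) = 224; P = 224/495; answer 224/495
Part II: U1 = 224/495; threaded value p + q = 719; w = -10; cross terms: (-23*-19 - -10*-29)=147, (-10*17 - 28*-19)=362, (28*-5 - 2*17)=-174, (2*-29 - -23*-5)=-173; twice the area = |162| = 162; area = 81; answer 81
Part III: U2 = 81; threaded value p + q = 82; r = -29; f(2) = 2*(-32) - 3*(-29) = 23; iterating: f(2)=23, f(3)=142, f(4)=215, f(5)=4, f(6)=-637, f(7)=-1286, f(8)=-661, f(9)=2536, f(10)=7055, f(11)=6502; answer 6502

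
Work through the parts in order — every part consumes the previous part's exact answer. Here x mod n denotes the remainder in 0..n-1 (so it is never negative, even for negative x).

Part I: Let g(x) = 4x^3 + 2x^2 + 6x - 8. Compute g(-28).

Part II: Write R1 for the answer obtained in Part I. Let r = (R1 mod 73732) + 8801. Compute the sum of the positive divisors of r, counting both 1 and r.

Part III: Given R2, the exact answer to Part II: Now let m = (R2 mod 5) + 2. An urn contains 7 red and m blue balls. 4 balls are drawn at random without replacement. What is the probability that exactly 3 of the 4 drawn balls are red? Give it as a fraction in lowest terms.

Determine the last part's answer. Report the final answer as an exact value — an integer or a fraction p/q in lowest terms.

5/9

Part I: 4*(-28)^3 + 2*(-28)^2 + 6*(-28)^1 - 8 = (-87808) + (1568) + (-168) + (-8) = -86416; answer -86416
Part II: R1 = -86416; r = 69849; 69849 = 3^3 * 13 * 199; sigma = (1 + 3 + 9 + 27) * (1 + 13) * (1 + 199) = 40 * 14 * 200 = 112000; answer 112000
Part III: R2 = 112000; m = 2; total draws C(9,4) = 126; favorable C(7,3)*C(2,1) = 70; P = 5/9; answer 5/9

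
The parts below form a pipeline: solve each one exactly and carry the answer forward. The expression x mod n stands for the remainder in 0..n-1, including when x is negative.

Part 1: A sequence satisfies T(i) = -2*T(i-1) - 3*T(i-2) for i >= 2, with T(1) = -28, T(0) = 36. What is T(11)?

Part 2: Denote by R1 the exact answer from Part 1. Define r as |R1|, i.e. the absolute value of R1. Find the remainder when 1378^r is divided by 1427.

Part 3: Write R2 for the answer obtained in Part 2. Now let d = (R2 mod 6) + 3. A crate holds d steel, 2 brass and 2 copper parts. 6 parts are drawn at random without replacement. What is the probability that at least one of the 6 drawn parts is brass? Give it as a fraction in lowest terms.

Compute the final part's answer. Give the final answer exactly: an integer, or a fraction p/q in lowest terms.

Part 1: T(2) = -2*(-28) - 3*(36) = -52; iterating: T(2)=-52, T(3)=188, T(4)=-220, T(5)=-124, T(6)=908, T(7)=-1444, T(8)=164, T(9)=4004, T(10)=-8500, T(11)=4988; answer 4988
Part 2: R1 = 4988; r = 4988; squarings mod 1427: 1378^1=1378, 1378^2=974, 1378^4=1148, 1378^8=783, 1378^16=906, 1378^32=311, 1378^64=1112, 1378^128=762, 1378^256=1282, 1378^512=1047, 1378^1024=273, 1378^2048=325, 1378^4096=27; 1378^4988 = 1378^4 * 1378^8 * 1378^16 * 1378^32 * 1378^64 * 1378^256 * 1378^512 * 1378^4096 = 409 (mod 1427); answer 409
Part 3: R2 = 409; d = 4; total draws C(8,6) = 28; complement C(6,6) = 1; favorable 28 - 1 = 27; P = 27/28; answer 27/28

27/28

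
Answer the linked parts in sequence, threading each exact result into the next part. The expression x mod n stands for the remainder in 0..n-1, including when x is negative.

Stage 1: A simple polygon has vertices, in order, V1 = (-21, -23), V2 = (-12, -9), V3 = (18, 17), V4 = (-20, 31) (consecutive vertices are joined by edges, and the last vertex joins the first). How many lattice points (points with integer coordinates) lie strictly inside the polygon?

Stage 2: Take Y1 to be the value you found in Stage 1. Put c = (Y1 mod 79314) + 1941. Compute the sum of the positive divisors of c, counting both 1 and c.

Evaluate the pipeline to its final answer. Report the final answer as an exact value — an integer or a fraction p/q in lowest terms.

2880

Stage 1: cross terms: (-21*-9 - -12*-23)=-87, (-12*17 - 18*-9)=-42, (18*31 - -20*17)=898, (-20*-23 - -21*31)=1111; twice the area = |1880| = 1880; area = 940; boundary points = 1 + 2 + 2 + 1 = 6; strictly interior points = area - boundary/2 + 1 = 938; answer 938
Stage 2: Y1 = 938; c = 2879; 2879 is prime, so its only divisors are 1 and 2879; sigma = 1 + 2879 = 2880; answer 2880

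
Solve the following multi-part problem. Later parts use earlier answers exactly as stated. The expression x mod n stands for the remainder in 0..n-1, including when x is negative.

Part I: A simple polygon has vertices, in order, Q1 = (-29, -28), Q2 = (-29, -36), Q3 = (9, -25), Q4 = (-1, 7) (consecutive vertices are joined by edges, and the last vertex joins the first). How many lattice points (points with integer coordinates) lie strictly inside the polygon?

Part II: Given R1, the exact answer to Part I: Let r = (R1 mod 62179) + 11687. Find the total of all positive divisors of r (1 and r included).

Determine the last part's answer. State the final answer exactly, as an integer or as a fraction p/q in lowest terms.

Part I: cross terms: (-29*-36 - -29*-28)=232, (-29*-25 - 9*-36)=1049, (9*7 - -1*-25)=38, (-1*-28 - -29*7)=231; twice the area = |1550| = 1550; area = 775; boundary points = 8 + 1 + 2 + 7 = 18; strictly interior points = area - boundary/2 + 1 = 767; answer 767
Part II: R1 = 767; r = 12454; 12454 = 2 * 13 * 479; sigma = (1 + 2) * (1 + 13) * (1 + 479) = 3 * 14 * 480 = 20160; answer 20160

20160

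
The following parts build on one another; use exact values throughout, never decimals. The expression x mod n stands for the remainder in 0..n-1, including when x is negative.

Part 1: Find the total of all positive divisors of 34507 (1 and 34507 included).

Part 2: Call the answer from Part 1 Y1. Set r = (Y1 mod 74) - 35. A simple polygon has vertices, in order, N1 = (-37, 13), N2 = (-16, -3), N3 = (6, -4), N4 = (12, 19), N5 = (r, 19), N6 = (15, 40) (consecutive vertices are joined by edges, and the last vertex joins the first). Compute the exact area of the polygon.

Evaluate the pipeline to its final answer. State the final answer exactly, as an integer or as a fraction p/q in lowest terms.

Part 1: 34507 = 11 * 3137; sigma = (1 + 11) * (1 + 3137) = 12 * 3138 = 37656; answer 37656
Part 2: Y1 = 37656; r = 29; cross terms: (-37*-3 - -16*13)=319, (-16*-4 - 6*-3)=82, (6*19 - 12*-4)=162, (12*19 - 29*19)=-323, (29*40 - 15*19)=875, (15*13 - -37*40)=1675; twice the area = |2790| = 2790; area = 1395; answer 1395

1395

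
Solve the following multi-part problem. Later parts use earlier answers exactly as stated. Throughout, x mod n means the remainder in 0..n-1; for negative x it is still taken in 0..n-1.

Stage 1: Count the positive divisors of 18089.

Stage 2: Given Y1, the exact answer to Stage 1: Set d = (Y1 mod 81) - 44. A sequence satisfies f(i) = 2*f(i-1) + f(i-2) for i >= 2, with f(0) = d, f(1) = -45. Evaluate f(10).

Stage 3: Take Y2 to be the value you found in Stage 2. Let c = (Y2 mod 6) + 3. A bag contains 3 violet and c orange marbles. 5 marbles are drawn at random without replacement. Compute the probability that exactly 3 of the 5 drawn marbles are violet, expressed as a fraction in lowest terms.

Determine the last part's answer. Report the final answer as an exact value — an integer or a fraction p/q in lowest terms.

1/2

Stage 1: 18089 is prime, so its only divisors are 1 and 18089; count = 2; answer 2
Stage 2: Y1 = 2; d = -42; f(2) = 2*(-45) + 1*(-42) = -132; iterating: f(2)=-132, f(3)=-309, f(4)=-750, f(5)=-1809, f(6)=-4368, f(7)=-10545, f(8)=-25458, f(9)=-61461, f(10)=-148380; answer -148380
Stage 3: Y2 = -148380; c = 3; total draws C(6,5) = 6; favorable C(3,3)*C(3,2) = 3; P = 1/2; answer 1/2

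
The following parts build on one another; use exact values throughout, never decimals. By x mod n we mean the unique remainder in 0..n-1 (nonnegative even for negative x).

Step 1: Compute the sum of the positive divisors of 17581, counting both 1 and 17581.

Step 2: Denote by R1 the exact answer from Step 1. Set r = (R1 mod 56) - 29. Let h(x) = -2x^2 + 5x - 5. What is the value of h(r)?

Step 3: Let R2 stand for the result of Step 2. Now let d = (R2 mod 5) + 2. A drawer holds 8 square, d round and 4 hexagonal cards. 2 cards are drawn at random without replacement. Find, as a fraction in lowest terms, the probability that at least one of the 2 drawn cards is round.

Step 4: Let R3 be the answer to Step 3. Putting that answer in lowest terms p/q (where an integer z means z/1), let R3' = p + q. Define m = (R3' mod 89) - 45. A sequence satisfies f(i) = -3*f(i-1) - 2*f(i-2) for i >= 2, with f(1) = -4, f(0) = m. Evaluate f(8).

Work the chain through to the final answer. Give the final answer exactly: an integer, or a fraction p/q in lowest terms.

Step 1: 17581 is prime, so its only divisors are 1 and 17581; sigma = 1 + 17581 = 17582; answer 17582
Step 2: R1 = 17582; r = 25; -2*(25)^2 + 5*(25)^1 - 5 = (-1250) + (125) + (-5) = -1130; answer -1130
Step 3: R2 = -1130; d = 2; total draws C(14,2) = 91; complement C(12,2) = 66; favorable 91 - 66 = 25; P = 25/91; answer 25/91
Step 4: R3 = 25/91; threaded value p + q = 116; m = -18; f(2) = -3*(-4) - 2*(-18) = 48; iterating: f(2)=48, f(3)=-136, f(4)=312, f(5)=-664, f(6)=1368, f(7)=-2776, f(8)=5592; answer 5592

5592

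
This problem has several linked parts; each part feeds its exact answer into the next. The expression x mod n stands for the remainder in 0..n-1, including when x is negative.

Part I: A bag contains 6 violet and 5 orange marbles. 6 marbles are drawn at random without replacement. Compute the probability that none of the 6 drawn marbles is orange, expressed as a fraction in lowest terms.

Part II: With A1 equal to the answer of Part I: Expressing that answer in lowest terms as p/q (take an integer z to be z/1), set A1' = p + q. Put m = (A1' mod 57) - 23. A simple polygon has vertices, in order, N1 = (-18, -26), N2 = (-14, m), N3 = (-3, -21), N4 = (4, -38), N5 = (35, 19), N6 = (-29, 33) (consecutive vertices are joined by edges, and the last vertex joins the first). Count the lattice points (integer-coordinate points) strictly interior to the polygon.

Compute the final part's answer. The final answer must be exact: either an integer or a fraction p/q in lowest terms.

2411

Part I: total draws C(11,6) = 462; favorable C(6,6) = 1; P = 1/462; answer 1/462
Part II: A1 = 1/462; threaded value p + q = 463; m = -16; cross terms: (-18*-16 - -14*-26)=-76, (-14*-21 - -3*-16)=246, (-3*-38 - 4*-21)=198, (4*19 - 35*-38)=1406, (35*33 - -29*19)=1706, (-29*-26 - -18*33)=1348; twice the area = |4828| = 4828; area = 2414; boundary points = 2 + 1 + 1 + 1 + 2 + 1 = 8; strictly interior points = area - boundary/2 + 1 = 2411; answer 2411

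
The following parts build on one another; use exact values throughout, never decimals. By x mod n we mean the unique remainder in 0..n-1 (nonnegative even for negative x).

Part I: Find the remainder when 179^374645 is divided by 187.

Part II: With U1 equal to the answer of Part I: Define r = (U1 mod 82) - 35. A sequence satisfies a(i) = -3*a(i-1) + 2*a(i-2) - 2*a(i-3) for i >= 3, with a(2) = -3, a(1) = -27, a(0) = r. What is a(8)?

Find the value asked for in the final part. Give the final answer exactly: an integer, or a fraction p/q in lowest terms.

62145

Part I: squarings mod 187: 179^1=179, 179^2=64, 179^4=169, 179^8=137, 179^16=69, 179^32=86, 179^64=103, 179^128=137, 179^256=69, 179^512=86, 179^1024=103, 179^2048=137, 179^4096=69, 179^8192=86, 179^16384=103, 179^32768=137, 179^65536=69, 179^131072=86, 179^262144=103; 179^374645 = 179^1 * 179^4 * 179^16 * 179^32 * 179^64 * 179^256 * 179^512 * 179^1024 * 179^4096 * 179^8192 * 179^32768 * 179^65536 * 179^262144 = 144 (mod 187); answer 144
Part II: U1 = 144; r = 27; a(3) = -3*(-3) + 2*(-27) - 2*(27) = -99; iterating: a(3)=-99, a(4)=345, a(5)=-1227, a(6)=4569, a(7)=-16851, a(8)=62145; answer 62145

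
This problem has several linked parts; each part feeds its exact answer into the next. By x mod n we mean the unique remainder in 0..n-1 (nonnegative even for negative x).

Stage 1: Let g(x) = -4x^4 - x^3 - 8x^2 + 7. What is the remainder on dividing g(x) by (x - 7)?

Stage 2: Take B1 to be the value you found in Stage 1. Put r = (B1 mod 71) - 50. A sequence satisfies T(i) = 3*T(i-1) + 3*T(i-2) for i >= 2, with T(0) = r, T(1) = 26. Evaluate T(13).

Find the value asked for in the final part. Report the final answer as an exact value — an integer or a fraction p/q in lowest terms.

97331706

Stage 1: remainder = value at the root: -4*(7)^4 - 1*(7)^3 - 8*(7)^2 + 7 = (-9604) + (-343) + (-392) + (7) = -10332; answer -10332
Stage 2: B1 = -10332; r = -16; T(2) = 3*(26) + 3*(-16) = 30; iterating: T(2)=30, T(3)=168, T(4)=594, T(5)=2286, T(6)=8640, T(7)=32778, T(8)=124254, T(9)=471096, T(10)=1786050, T(11)=6771438, T(12)=25672464, T(13)=97331706; answer 97331706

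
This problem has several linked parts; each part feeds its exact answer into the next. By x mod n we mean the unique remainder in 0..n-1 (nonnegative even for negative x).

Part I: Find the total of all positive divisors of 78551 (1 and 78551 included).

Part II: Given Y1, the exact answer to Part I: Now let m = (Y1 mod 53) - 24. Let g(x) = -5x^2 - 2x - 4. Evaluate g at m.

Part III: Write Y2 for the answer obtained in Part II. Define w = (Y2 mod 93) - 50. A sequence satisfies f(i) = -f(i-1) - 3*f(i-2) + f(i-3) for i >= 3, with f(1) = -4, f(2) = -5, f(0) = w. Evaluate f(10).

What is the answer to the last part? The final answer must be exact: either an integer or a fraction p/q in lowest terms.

Part I: 78551 = 11 * 37 * 193; sigma = (1 + 11) * (1 + 37) * (1 + 193) = 12 * 38 * 194 = 88464; answer 88464
Part II: Y1 = 88464; m = -17; -5*(-17)^2 - 2*(-17)^1 - 4 = (-1445) + (34) + (-4) = -1415; answer -1415
Part III: Y2 = -1415; w = 23; f(3) = -1*(-5) - 3*(-4) + 1*(23) = 40; iterating: f(3)=40, f(4)=-29, f(5)=-96, f(6)=223, f(7)=36, f(8)=-801, f(9)=916, f(10)=1523; answer 1523

1523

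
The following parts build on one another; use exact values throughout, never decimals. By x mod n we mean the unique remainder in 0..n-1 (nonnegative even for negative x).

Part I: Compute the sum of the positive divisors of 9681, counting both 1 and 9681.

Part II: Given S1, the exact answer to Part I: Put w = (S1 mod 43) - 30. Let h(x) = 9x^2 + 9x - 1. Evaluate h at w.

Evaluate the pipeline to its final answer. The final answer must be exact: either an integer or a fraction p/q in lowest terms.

269

Part I: 9681 = 3 * 7 * 461; sigma = (1 + 3) * (1 + 7) * (1 + 461) = 4 * 8 * 462 = 14784; answer 14784
Part II: S1 = 14784; w = 5; 9*(5)^2 + 9*(5)^1 - 1 = (225) + (45) + (-1) = 269; answer 269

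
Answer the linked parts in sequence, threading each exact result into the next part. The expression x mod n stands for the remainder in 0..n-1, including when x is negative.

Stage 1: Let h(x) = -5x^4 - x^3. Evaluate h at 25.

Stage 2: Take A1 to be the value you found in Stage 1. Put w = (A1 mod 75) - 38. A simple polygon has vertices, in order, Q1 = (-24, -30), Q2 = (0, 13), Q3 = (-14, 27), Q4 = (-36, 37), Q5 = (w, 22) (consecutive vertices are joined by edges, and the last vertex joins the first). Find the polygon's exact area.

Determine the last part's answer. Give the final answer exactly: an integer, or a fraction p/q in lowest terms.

Stage 1: -5*(25)^4 - 1*(25)^3 = (-1953125) + (-15625) = -1968750; answer -1968750
Stage 2: A1 = -1968750; w = -38; cross terms: (-24*13 - 0*-30)=-312, (0*27 - -14*13)=182, (-14*37 - -36*27)=454, (-36*22 - -38*37)=614, (-38*-30 - -24*22)=1668; twice the area = |2606| = 2606; area = 1303; answer 1303

1303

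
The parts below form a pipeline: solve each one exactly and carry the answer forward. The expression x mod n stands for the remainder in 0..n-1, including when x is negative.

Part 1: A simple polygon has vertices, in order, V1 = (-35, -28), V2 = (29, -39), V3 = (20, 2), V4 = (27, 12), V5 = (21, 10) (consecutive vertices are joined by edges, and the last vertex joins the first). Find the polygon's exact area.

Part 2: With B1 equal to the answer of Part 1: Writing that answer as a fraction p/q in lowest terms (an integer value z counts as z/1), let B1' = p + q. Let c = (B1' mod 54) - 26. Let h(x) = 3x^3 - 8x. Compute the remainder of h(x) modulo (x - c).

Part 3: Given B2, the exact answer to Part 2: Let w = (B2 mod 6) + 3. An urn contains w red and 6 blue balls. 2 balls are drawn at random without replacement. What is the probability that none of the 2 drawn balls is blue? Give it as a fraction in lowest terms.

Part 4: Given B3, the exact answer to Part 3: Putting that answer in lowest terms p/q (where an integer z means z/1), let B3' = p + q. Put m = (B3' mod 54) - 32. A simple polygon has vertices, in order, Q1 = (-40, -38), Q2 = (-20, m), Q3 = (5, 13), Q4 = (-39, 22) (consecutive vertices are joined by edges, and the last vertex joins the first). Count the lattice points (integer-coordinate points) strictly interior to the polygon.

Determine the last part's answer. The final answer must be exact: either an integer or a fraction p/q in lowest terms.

1316

Part 1: cross terms: (-35*-39 - 29*-28)=2177, (29*2 - 20*-39)=838, (20*12 - 27*2)=186, (27*10 - 21*12)=18, (21*-28 - -35*10)=-238; twice the area = |2981| = 2981; area = 2981/2; answer 2981/2
Part 2: B1 = 2981/2; threaded value p + q = 2983; c = -13; remainder = value at the root: 3*(-13)^3 - 8*(-13)^1 = (-6591) + (104) = -6487; answer -6487
Part 3: B2 = -6487; w = 8; total draws C(14,2) = 91; favorable C(8,2) = 28; P = 4/13; answer 4/13
Part 4: B3 = 4/13; threaded value p + q = 17; m = -15; cross terms: (-40*-15 - -20*-38)=-160, (-20*13 - 5*-15)=-185, (5*22 - -39*13)=617, (-39*-38 - -40*22)=2362; twice the area = |2634| = 2634; area = 1317; boundary points = 1 + 1 + 1 + 1 = 4; strictly interior points = area - boundary/2 + 1 = 1316; answer 1316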